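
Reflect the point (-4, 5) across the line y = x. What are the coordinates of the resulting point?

Reflection across line y = x: (-4, 5) → (5, -4)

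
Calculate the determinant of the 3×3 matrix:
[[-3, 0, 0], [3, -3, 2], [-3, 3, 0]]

Expansion along first row:
det = -3·det([[-3,2],[3,0]]) - 0·det([[3,2],[-3,0]]) + 0·det([[3,-3],[-3,3]])
    = -3·(-3·0 - 2·3) - 0·(3·0 - 2·-3) + 0·(3·3 - -3·-3)
    = -3·-6 - 0·6 + 0·0
    = 18 + 0 + 0 = 18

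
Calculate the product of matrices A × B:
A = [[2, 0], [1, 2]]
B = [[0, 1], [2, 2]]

Matrix multiplication:
C[0][0] = 2×0 + 0×2 = 0
C[0][1] = 2×1 + 0×2 = 2
C[1][0] = 1×0 + 2×2 = 4
C[1][1] = 1×1 + 2×2 = 5
Result: [[0, 2], [4, 5]]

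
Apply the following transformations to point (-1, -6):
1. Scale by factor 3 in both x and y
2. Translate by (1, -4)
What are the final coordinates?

Step 1: Scale (-1, -6) by 3 → (-3, -18)
Step 2: Translate by (1, -4) → (-2, -22)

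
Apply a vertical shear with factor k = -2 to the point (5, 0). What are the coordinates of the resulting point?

Shear matrix for vertical shear with factor k = -2:
[[1, 0], [-2, 1]]
Result: (5, 0) → (5, -10)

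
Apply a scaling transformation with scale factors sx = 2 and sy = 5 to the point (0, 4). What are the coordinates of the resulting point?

Scaling matrix:
[[2, 0], [0, 5]]
Result: (0 × 2, 4 × 5) = (0, 20)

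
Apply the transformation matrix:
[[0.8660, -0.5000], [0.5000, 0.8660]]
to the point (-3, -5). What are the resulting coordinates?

Matrix multiplication:
[[0.8660, -0.5000], [0.5000, 0.8660]] × [-3, -5]ᵀ
= [(0.8660)(-3) + (-0.5000)(-5), (0.5000)(-3) + (0.8660)(-5)]ᵀ
= [-0.0980, -5.8300]ᵀ
Result: (-0.0980, -5.8300)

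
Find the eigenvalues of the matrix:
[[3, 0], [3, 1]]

Characteristic equation: det(A - λI) = 0
λ² - (trace)λ + (det) = 0
trace = 3 + 1 = 4, det = (3)(1) - (0)(3) = 3
λ² - (4)λ + (3) = 0
λ = (4 ± √((4)² - 4·(3))) / 2 = (4 ± √4) / 2
Solving: λ = 1, 3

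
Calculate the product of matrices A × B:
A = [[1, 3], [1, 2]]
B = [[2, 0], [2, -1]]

Matrix multiplication:
C[0][0] = 1×2 + 3×2 = 8
C[0][1] = 1×0 + 3×-1 = -3
C[1][0] = 1×2 + 2×2 = 6
C[1][1] = 1×0 + 2×-1 = -2
Result: [[8, -3], [6, -2]]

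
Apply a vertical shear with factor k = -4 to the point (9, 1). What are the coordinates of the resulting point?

Shear matrix for vertical shear with factor k = -4:
[[1, 0], [-4, 1]]
Result: (9, 1) → (9, -35)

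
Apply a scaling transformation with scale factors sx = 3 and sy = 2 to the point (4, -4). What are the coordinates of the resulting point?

Scaling matrix:
[[3, 0], [0, 2]]
Result: (4 × 3, -4 × 2) = (12, -8)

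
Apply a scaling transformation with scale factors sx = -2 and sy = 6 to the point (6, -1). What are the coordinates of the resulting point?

Scaling matrix:
[[-2, 0], [0, 6]]
Result: (6 × -2, -1 × 6) = (-12, -6)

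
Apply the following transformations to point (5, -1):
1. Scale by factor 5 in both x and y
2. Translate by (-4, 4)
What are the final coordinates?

Step 1: Scale (5, -1) by 5 → (25, -5)
Step 2: Translate by (-4, 4) → (21, -1)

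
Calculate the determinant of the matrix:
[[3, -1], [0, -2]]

For a 2×2 matrix [[a, b], [c, d]], det = ad - bc
det = (3)(-2) - (-1)(0) = -6 - 0 = -6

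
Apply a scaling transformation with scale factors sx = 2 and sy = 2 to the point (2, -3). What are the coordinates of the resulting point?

Scaling matrix:
[[2, 0], [0, 2]]
Result: (2 × 2, -3 × 2) = (4, -6)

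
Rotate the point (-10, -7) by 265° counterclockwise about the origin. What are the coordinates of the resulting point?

Rotation matrix for 265°: [[cos 265°, -sin 265°], [sin 265°, cos 265°]] ≈ [[-0.087156, 0.996195], [-0.996195, -0.087156]]
[[-0.087156, 0.996195], [-0.996195, -0.087156]] × [-10, -7]ᵀ ≈ [-6.1018, 10.5720]ᵀ
Result: (-6.1018, 10.5720)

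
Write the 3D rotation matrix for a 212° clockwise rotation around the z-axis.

Rotation matrix for clockwise 212° around z-axis:
A clockwise rotation by 212° is a counterclockwise rotation by -212°.
cos(-212°) = -0.8480, sin(-212°) = 0.5299
Result: [[-0.8480, -0.5299, 0], [0.5299, -0.8480, 0], [0, 0, 1]]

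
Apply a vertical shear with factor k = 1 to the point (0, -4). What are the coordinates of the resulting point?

Shear matrix for vertical shear with factor k = 1:
[[1, 0], [1, 1]]
Result: (0, -4) → (0, -4)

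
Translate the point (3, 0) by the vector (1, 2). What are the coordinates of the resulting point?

Translation by (1, 2) (homogeneous matrix [[1, 0, 1], [0, 1, 2], [0, 0, 1]]):
x' = 3 + 1 = 4
y' = 0 + 2 = 2
Result: (4, 2)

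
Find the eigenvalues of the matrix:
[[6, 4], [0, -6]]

Characteristic equation: det(A - λI) = 0
λ² - (trace)λ + (det) = 0
trace = 6 + -6 = 0, det = (6)(-6) - (4)(0) = -36
λ² - (0)λ + (-36) = 0
λ = (0 ± √((0)² - 4·(-36))) / 2 = (0 ± √144) / 2
Solving: λ = -6, 6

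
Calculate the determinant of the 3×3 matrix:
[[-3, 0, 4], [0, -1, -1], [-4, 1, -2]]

Expansion along first row:
det = -3·det([[-1,-1],[1,-2]]) - 0·det([[0,-1],[-4,-2]]) + 4·det([[0,-1],[-4,1]])
    = -3·(-1·-2 - -1·1) - 0·(0·-2 - -1·-4) + 4·(0·1 - -1·-4)
    = -3·3 - 0·-4 + 4·-4
    = -9 + 0 + -16 = -25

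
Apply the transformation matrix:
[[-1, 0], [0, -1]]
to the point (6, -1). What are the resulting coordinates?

Matrix multiplication:
[[-1, 0], [0, -1]] × [6, -1]ᵀ
= [(-1)(6) + (0)(-1), (0)(6) + (-1)(-1)]ᵀ
= [-6, 1]ᵀ
Result: (-6, 1)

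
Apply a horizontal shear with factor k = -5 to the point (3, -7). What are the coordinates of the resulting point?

Shear matrix for horizontal shear with factor k = -5:
[[1, -5], [0, 1]]
Result: (3, -7) → (38, -7)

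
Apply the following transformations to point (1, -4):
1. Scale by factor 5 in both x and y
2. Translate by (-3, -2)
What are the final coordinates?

Step 1: Scale (1, -4) by 5 → (5, -20)
Step 2: Translate by (-3, -2) → (2, -22)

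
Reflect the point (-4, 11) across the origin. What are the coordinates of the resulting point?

Reflection across origin: (-4, 11) → (4, -11)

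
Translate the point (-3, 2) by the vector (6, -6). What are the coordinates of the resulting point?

Translation by (6, -6) (homogeneous matrix [[1, 0, 6], [0, 1, -6], [0, 0, 1]]):
x' = -3 + 6 = 3
y' = 2 + -6 = -4
Result: (3, -4)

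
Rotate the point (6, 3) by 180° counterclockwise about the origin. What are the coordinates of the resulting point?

Rotation matrix for 180°: [[cos 180°, -sin 180°], [sin 180°, cos 180°]] = [[-1, 0], [0, -1]]
[[-1, 0], [0, -1]] × [6, 3]ᵀ = [-6, -3]ᵀ
Result: (-6, -3)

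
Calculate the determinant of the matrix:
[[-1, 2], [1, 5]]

For a 2×2 matrix [[a, b], [c, d]], det = ad - bc
det = (-1)(5) - (2)(1) = -5 - 2 = -7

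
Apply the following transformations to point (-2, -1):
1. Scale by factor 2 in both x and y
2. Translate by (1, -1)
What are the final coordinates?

Step 1: Scale (-2, -1) by 2 → (-4, -2)
Step 2: Translate by (1, -1) → (-3, -3)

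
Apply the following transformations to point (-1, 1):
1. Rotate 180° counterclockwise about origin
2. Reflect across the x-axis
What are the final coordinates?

Step 1: Rotate 180° → (1, -1)
Step 2: Reflect across x-axis → (1, 1)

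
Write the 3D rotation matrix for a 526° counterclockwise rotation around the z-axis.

Rotation matrix for counterclockwise 526° around z-axis:
cos(526°) = -0.9703, sin(526°) = 0.2419
Result: [[-0.9703, -0.2419, 0], [0.2419, -0.9703, 0], [0, 0, 1]]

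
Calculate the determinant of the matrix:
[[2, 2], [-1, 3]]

For a 2×2 matrix [[a, b], [c, d]], det = ad - bc
det = (2)(3) - (2)(-1) = 6 - -2 = 8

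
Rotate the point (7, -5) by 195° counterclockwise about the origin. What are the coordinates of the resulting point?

Rotation matrix for 195°: [[cos 195°, -sin 195°], [sin 195°, cos 195°]] ≈ [[-0.965926, 0.258819], [-0.258819, -0.965926]]
[[-0.965926, 0.258819], [-0.258819, -0.965926]] × [7, -5]ᵀ ≈ [-8.0556, 3.0179]ᵀ
Result: (-8.0556, 3.0179)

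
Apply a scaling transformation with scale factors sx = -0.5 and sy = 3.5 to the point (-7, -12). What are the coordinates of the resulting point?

Scaling matrix:
[[-0.50, 0], [0, 3.50]]
Result: (-7 × -0.5, -12 × 3.5) = (3.5, -42)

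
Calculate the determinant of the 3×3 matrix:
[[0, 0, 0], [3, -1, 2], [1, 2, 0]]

Expansion along first row:
det = 0·det([[-1,2],[2,0]]) - 0·det([[3,2],[1,0]]) + 0·det([[3,-1],[1,2]])
    = 0·(-1·0 - 2·2) - 0·(3·0 - 2·1) + 0·(3·2 - -1·1)
    = 0·-4 - 0·-2 + 0·7
    = 0 + 0 + 0 = 0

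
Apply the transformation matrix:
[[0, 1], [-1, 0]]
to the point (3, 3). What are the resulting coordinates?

Matrix multiplication:
[[0, 1], [-1, 0]] × [3, 3]ᵀ
= [(0)(3) + (1)(3), (-1)(3) + (0)(3)]ᵀ
= [3, -3]ᵀ
Result: (3, -3)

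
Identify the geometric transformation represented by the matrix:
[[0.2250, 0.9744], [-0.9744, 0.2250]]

This matrix represents: rotation by 283° counterclockwise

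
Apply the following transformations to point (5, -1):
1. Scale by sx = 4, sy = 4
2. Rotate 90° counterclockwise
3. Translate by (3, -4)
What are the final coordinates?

Step 1: Scale → (20, -4)
Step 2: Rotate 90° → (4, 20)
Step 3: Translate → (7, 16)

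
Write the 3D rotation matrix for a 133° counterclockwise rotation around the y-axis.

Rotation matrix for counterclockwise 133° around y-axis:
cos(133°) = -0.6820, sin(133°) = 0.7314
Result: [[-0.6820, 0, 0.7314], [0, 1, 0], [-0.7314, 0, -0.6820]]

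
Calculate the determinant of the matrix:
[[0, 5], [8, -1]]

For a 2×2 matrix [[a, b], [c, d]], det = ad - bc
det = (0)(-1) - (5)(8) = 0 - 40 = -40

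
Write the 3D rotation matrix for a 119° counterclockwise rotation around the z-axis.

Rotation matrix for counterclockwise 119° around z-axis:
cos(119°) = -0.4848, sin(119°) = 0.8746
Result: [[-0.4848, -0.8746, 0], [0.8746, -0.4848, 0], [0, 0, 1]]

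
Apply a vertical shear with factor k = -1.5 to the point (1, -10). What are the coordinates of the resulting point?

Shear matrix for vertical shear with factor k = -1.5:
[[1, 0], [-1.50, 1]]
Result: (1, -10) → (1, -11.5)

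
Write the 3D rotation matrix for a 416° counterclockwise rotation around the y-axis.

Rotation matrix for counterclockwise 416° around y-axis:
cos(416°) = 0.5592, sin(416°) = 0.8290
Result: [[0.5592, 0, 0.8290], [0, 1, 0], [-0.8290, 0, 0.5592]]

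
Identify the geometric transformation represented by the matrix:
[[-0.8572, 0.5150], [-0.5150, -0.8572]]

This matrix represents: rotation by 211° counterclockwise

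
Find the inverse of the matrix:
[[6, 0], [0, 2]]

For [[a,b],[c,d]], inverse = (1/det)·[[d,-b],[-c,a]]
det = (6)(2) - (0)(0) = 12 - 0 = 12
Inverse = (1/12)·[[2, 0], [0, 6]]
= [[1/6, 0], [0, 1/2]]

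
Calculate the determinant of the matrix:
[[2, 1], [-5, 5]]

For a 2×2 matrix [[a, b], [c, d]], det = ad - bc
det = (2)(5) - (1)(-5) = 10 - -5 = 15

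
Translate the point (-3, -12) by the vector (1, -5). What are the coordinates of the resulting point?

Translation by (1, -5) (homogeneous matrix [[1, 0, 1], [0, 1, -5], [0, 0, 1]]):
x' = -3 + 1 = -2
y' = -12 + -5 = -17
Result: (-2, -17)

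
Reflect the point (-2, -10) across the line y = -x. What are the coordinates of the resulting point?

Reflection across line y = -x: (-2, -10) → (10, 2)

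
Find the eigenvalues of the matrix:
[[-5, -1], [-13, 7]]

Characteristic equation: det(A - λI) = 0
λ² - (trace)λ + (det) = 0
trace = -5 + 7 = 2, det = (-5)(7) - (-1)(-13) = -48
λ² - (2)λ + (-48) = 0
λ = (2 ± √((2)² - 4·(-48))) / 2 = (2 ± √196) / 2
Solving: λ = -6, 8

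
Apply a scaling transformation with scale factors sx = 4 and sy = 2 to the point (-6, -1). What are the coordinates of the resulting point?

Scaling matrix:
[[4, 0], [0, 2]]
Result: (-6 × 4, -1 × 2) = (-24, -2)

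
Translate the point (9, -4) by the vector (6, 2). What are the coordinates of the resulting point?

Translation by (6, 2) (homogeneous matrix [[1, 0, 6], [0, 1, 2], [0, 0, 1]]):
x' = 9 + 6 = 15
y' = -4 + 2 = -2
Result: (15, -2)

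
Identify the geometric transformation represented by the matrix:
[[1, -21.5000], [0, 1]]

This matrix represents: horizontal shear with factor -21.5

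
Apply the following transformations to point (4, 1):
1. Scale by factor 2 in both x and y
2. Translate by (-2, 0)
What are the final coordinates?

Step 1: Scale (4, 1) by 2 → (8, 2)
Step 2: Translate by (-2, 0) → (6, 2)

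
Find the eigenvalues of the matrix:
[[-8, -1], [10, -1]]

Characteristic equation: det(A - λI) = 0
λ² - (trace)λ + (det) = 0
trace = -8 + -1 = -9, det = (-8)(-1) - (-1)(10) = 18
λ² - (-9)λ + (18) = 0
λ = (-9 ± √((-9)² - 4·(18))) / 2 = (-9 ± √9) / 2
Solving: λ = -6, -3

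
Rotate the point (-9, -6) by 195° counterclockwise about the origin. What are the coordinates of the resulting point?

Rotation matrix for 195°: [[cos 195°, -sin 195°], [sin 195°, cos 195°]] ≈ [[-0.965926, 0.258819], [-0.258819, -0.965926]]
[[-0.965926, 0.258819], [-0.258819, -0.965926]] × [-9, -6]ᵀ ≈ [7.1404, 8.1249]ᵀ
Result: (7.1404, 8.1249)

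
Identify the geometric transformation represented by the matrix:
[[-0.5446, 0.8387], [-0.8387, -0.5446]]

This matrix represents: rotation by 237° counterclockwise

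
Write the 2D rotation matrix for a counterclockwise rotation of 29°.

Rotation matrix formula: [[cos θ, -sin θ], [sin θ, cos θ]]
For θ = 29°:
cos(29°) = 0.8746
sin(29°) = 0.4848
Result: [[0.8746, -0.4848], [0.4848, 0.8746]]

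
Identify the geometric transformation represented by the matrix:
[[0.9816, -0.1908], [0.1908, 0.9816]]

This matrix represents: rotation by 11° counterclockwise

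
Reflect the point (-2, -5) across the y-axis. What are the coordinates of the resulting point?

Reflection across y-axis: (-2, -5) → (2, -5)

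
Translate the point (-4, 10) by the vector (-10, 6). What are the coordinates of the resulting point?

Translation by (-10, 6) (homogeneous matrix [[1, 0, -10], [0, 1, 6], [0, 0, 1]]):
x' = -4 + -10 = -14
y' = 10 + 6 = 16
Result: (-14, 16)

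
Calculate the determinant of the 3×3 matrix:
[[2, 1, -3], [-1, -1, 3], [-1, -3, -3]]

Expansion along first row:
det = 2·det([[-1,3],[-3,-3]]) - 1·det([[-1,3],[-1,-3]]) + -3·det([[-1,-1],[-1,-3]])
    = 2·(-1·-3 - 3·-3) - 1·(-1·-3 - 3·-1) + -3·(-1·-3 - -1·-1)
    = 2·12 - 1·6 + -3·2
    = 24 + -6 + -6 = 12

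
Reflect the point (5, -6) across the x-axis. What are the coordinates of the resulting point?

Reflection across x-axis: (5, -6) → (5, 6)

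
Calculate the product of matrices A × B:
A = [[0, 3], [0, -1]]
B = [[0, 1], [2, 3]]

Matrix multiplication:
C[0][0] = 0×0 + 3×2 = 6
C[0][1] = 0×1 + 3×3 = 9
C[1][0] = 0×0 + -1×2 = -2
C[1][1] = 0×1 + -1×3 = -3
Result: [[6, 9], [-2, -3]]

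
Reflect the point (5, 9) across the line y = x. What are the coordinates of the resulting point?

Reflection across line y = x: (5, 9) → (9, 5)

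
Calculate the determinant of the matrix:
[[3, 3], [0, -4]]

For a 2×2 matrix [[a, b], [c, d]], det = ad - bc
det = (3)(-4) - (3)(0) = -12 - 0 = -12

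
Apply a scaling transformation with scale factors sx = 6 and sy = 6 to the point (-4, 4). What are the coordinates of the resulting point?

Scaling matrix:
[[6, 0], [0, 6]]
Result: (-4 × 6, 4 × 6) = (-24, 24)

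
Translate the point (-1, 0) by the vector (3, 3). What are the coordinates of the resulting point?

Translation by (3, 3) (homogeneous matrix [[1, 0, 3], [0, 1, 3], [0, 0, 1]]):
x' = -1 + 3 = 2
y' = 0 + 3 = 3
Result: (2, 3)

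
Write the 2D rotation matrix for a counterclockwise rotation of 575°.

Rotation matrix formula: [[cos θ, -sin θ], [sin θ, cos θ]]
For θ = 575°:
cos(575°) = -0.8192
sin(575°) = -0.5736
Result: [[-0.8192, 0.5736], [-0.5736, -0.8192]]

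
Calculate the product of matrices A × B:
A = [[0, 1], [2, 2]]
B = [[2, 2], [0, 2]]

Matrix multiplication:
C[0][0] = 0×2 + 1×0 = 0
C[0][1] = 0×2 + 1×2 = 2
C[1][0] = 2×2 + 2×0 = 4
C[1][1] = 2×2 + 2×2 = 8
Result: [[0, 2], [4, 8]]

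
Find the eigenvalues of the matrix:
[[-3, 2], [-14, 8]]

Characteristic equation: det(A - λI) = 0
λ² - (trace)λ + (det) = 0
trace = -3 + 8 = 5, det = (-3)(8) - (2)(-14) = 4
λ² - (5)λ + (4) = 0
λ = (5 ± √((5)² - 4·(4))) / 2 = (5 ± √9) / 2
Solving: λ = 1, 4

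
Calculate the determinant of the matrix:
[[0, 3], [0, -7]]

For a 2×2 matrix [[a, b], [c, d]], det = ad - bc
det = (0)(-7) - (3)(0) = 0 - 0 = 0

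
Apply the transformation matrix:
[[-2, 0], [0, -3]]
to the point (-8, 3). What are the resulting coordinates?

Matrix multiplication:
[[-2, 0], [0, -3]] × [-8, 3]ᵀ
= [(-2)(-8) + (0)(3), (0)(-8) + (-3)(3)]ᵀ
= [16, -9]ᵀ
Result: (16, -9)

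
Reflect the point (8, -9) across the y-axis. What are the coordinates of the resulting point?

Reflection across y-axis: (8, -9) → (-8, -9)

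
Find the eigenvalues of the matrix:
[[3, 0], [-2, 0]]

Characteristic equation: det(A - λI) = 0
λ² - (trace)λ + (det) = 0
trace = 3 + 0 = 3, det = (3)(0) - (0)(-2) = 0
λ² - (3)λ + (0) = 0
λ = (3 ± √((3)² - 4·(0))) / 2 = (3 ± √9) / 2
Solving: λ = 0, 3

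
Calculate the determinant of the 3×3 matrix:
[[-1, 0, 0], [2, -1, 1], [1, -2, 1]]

Expansion along first row:
det = -1·det([[-1,1],[-2,1]]) - 0·det([[2,1],[1,1]]) + 0·det([[2,-1],[1,-2]])
    = -1·(-1·1 - 1·-2) - 0·(2·1 - 1·1) + 0·(2·-2 - -1·1)
    = -1·1 - 0·1 + 0·-3
    = -1 + 0 + 0 = -1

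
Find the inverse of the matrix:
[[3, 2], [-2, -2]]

For [[a,b],[c,d]], inverse = (1/det)·[[d,-b],[-c,a]]
det = (3)(-2) - (2)(-2) = -6 - -4 = -2
Inverse = (1/-2)·[[-2, -2], [2, 3]]
= [[1, 1], [-1, -3/2]]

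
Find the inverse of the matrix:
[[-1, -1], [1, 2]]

For [[a,b],[c,d]], inverse = (1/det)·[[d,-b],[-c,a]]
det = (-1)(2) - (-1)(1) = -2 - -1 = -1
Inverse = (1/-1)·[[2, 1], [-1, -1]]
= [[-2, -1], [1, 1]]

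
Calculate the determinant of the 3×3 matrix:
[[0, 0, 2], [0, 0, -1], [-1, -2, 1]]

Expansion along first row:
det = 0·det([[0,-1],[-2,1]]) - 0·det([[0,-1],[-1,1]]) + 2·det([[0,0],[-1,-2]])
    = 0·(0·1 - -1·-2) - 0·(0·1 - -1·-1) + 2·(0·-2 - 0·-1)
    = 0·-2 - 0·-1 + 2·0
    = 0 + 0 + 0 = 0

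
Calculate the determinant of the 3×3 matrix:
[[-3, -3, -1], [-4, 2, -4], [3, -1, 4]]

Expansion along first row:
det = -3·det([[2,-4],[-1,4]]) - -3·det([[-4,-4],[3,4]]) + -1·det([[-4,2],[3,-1]])
    = -3·(2·4 - -4·-1) - -3·(-4·4 - -4·3) + -1·(-4·-1 - 2·3)
    = -3·4 - -3·-4 + -1·-2
    = -12 + -12 + 2 = -22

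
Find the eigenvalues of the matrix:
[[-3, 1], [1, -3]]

Characteristic equation: det(A - λI) = 0
λ² - (trace)λ + (det) = 0
trace = -3 + -3 = -6, det = (-3)(-3) - (1)(1) = 8
λ² - (-6)λ + (8) = 0
λ = (-6 ± √((-6)² - 4·(8))) / 2 = (-6 ± √4) / 2
Solving: λ = -4, -2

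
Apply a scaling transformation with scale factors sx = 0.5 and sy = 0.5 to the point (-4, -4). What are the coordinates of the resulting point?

Scaling matrix:
[[0.50, 0], [0, 0.50]]
Result: (-4 × 0.5, -4 × 0.5) = (-2, -2)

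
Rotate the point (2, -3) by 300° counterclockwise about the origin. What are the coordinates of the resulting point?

Rotation matrix for 300°: [[cos 300°, -sin 300°], [sin 300°, cos 300°]] ≈ [[0.500000, 0.866025], [-0.866025, 0.500000]]
[[0.500000, 0.866025], [-0.866025, 0.500000]] × [2, -3]ᵀ ≈ [-1.5981, -3.2321]ᵀ
Result: (-1.5981, -3.2321)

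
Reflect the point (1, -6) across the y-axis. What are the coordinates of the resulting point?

Reflection across y-axis: (1, -6) → (-1, -6)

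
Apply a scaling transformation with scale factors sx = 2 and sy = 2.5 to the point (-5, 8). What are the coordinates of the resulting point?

Scaling matrix:
[[2, 0], [0, 2.50]]
Result: (-5 × 2, 8 × 2.5) = (-10, 20)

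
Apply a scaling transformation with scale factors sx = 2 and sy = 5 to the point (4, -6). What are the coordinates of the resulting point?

Scaling matrix:
[[2, 0], [0, 5]]
Result: (4 × 2, -6 × 5) = (8, -30)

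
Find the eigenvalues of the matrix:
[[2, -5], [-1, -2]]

Characteristic equation: det(A - λI) = 0
λ² - (trace)λ + (det) = 0
trace = 2 + -2 = 0, det = (2)(-2) - (-5)(-1) = -9
λ² - (0)λ + (-9) = 0
λ = (0 ± √((0)² - 4·(-9))) / 2 = (0 ± √36) / 2
Solving: λ = -3, 3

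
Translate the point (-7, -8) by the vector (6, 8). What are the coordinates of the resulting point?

Translation by (6, 8) (homogeneous matrix [[1, 0, 6], [0, 1, 8], [0, 0, 1]]):
x' = -7 + 6 = -1
y' = -8 + 8 = 0
Result: (-1, 0)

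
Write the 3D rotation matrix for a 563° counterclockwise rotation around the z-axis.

Rotation matrix for counterclockwise 563° around z-axis:
cos(563°) = -0.9205, sin(563°) = -0.3907
Result: [[-0.9205, 0.3907, 0], [-0.3907, -0.9205, 0], [0, 0, 1]]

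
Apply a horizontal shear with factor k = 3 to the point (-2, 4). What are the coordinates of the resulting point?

Shear matrix for horizontal shear with factor k = 3:
[[1, 3], [0, 1]]
Result: (-2, 4) → (10, 4)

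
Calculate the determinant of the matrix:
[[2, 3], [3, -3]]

For a 2×2 matrix [[a, b], [c, d]], det = ad - bc
det = (2)(-3) - (3)(3) = -6 - 9 = -15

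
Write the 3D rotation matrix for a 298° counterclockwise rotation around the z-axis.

Rotation matrix for counterclockwise 298° around z-axis:
cos(298°) = 0.4695, sin(298°) = -0.8829
Result: [[0.4695, 0.8829, 0], [-0.8829, 0.4695, 0], [0, 0, 1]]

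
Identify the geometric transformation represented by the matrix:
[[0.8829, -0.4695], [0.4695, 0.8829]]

This matrix represents: rotation by 28° counterclockwise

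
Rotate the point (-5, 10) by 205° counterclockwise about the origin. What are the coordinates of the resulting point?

Rotation matrix for 205°: [[cos 205°, -sin 205°], [sin 205°, cos 205°]] ≈ [[-0.906308, 0.422618], [-0.422618, -0.906308]]
[[-0.906308, 0.422618], [-0.422618, -0.906308]] × [-5, 10]ᵀ ≈ [8.7577, -6.9500]ᵀ
Result: (8.7577, -6.9500)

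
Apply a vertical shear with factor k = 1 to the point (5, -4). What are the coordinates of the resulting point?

Shear matrix for vertical shear with factor k = 1:
[[1, 0], [1, 1]]
Result: (5, -4) → (5, 1)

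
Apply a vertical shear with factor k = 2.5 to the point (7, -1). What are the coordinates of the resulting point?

Shear matrix for vertical shear with factor k = 2.5:
[[1, 0], [2.50, 1]]
Result: (7, -1) → (7, 16.5)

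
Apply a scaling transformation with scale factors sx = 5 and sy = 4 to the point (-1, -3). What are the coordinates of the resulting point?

Scaling matrix:
[[5, 0], [0, 4]]
Result: (-1 × 5, -3 × 4) = (-5, -12)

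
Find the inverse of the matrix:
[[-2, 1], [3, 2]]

For [[a,b],[c,d]], inverse = (1/det)·[[d,-b],[-c,a]]
det = (-2)(2) - (1)(3) = -4 - 3 = -7
Inverse = (1/-7)·[[2, -1], [-3, -2]]
= [[-2/7, 1/7], [3/7, 2/7]]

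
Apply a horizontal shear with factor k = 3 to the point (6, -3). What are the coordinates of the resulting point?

Shear matrix for horizontal shear with factor k = 3:
[[1, 3], [0, 1]]
Result: (6, -3) → (-3, -3)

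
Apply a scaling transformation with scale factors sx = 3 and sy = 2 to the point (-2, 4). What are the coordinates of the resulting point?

Scaling matrix:
[[3, 0], [0, 2]]
Result: (-2 × 3, 4 × 2) = (-6, 8)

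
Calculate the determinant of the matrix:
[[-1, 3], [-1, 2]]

For a 2×2 matrix [[a, b], [c, d]], det = ad - bc
det = (-1)(2) - (3)(-1) = -2 - -3 = 1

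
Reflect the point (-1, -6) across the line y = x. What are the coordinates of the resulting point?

Reflection across line y = x: (-1, -6) → (-6, -1)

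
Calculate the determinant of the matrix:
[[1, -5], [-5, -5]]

For a 2×2 matrix [[a, b], [c, d]], det = ad - bc
det = (1)(-5) - (-5)(-5) = -5 - 25 = -30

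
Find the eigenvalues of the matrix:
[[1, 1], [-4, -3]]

Characteristic equation: det(A - λI) = 0
λ² - (trace)λ + (det) = 0
trace = 1 + -3 = -2, det = (1)(-3) - (1)(-4) = 1
λ² - (-2)λ + (1) = 0
λ = (-2 ± √((-2)² - 4·(1))) / 2 = (-2 ± √0) / 2
Solving: λ = -1, -1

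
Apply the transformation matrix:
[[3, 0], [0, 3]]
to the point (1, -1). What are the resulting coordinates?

Matrix multiplication:
[[3, 0], [0, 3]] × [1, -1]ᵀ
= [(3)(1) + (0)(-1), (0)(1) + (3)(-1)]ᵀ
= [3, -3]ᵀ
Result: (3, -3)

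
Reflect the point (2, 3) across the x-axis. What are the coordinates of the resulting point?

Reflection across x-axis: (2, 3) → (2, -3)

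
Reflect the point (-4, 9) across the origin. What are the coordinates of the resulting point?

Reflection across origin: (-4, 9) → (4, -9)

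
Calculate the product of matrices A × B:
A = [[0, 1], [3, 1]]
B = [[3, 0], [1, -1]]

Matrix multiplication:
C[0][0] = 0×3 + 1×1 = 1
C[0][1] = 0×0 + 1×-1 = -1
C[1][0] = 3×3 + 1×1 = 10
C[1][1] = 3×0 + 1×-1 = -1
Result: [[1, -1], [10, -1]]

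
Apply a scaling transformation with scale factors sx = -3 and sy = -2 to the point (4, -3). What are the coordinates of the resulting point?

Scaling matrix:
[[-3, 0], [0, -2]]
Result: (4 × -3, -3 × -2) = (-12, 6)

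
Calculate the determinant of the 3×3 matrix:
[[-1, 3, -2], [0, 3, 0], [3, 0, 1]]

Expansion along first row:
det = -1·det([[3,0],[0,1]]) - 3·det([[0,0],[3,1]]) + -2·det([[0,3],[3,0]])
    = -1·(3·1 - 0·0) - 3·(0·1 - 0·3) + -2·(0·0 - 3·3)
    = -1·3 - 3·0 + -2·-9
    = -3 + 0 + 18 = 15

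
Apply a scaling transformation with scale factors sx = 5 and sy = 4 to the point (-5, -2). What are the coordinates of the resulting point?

Scaling matrix:
[[5, 0], [0, 4]]
Result: (-5 × 5, -2 × 4) = (-25, -8)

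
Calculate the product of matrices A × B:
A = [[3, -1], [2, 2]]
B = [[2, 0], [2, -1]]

Matrix multiplication:
C[0][0] = 3×2 + -1×2 = 4
C[0][1] = 3×0 + -1×-1 = 1
C[1][0] = 2×2 + 2×2 = 8
C[1][1] = 2×0 + 2×-1 = -2
Result: [[4, 1], [8, -2]]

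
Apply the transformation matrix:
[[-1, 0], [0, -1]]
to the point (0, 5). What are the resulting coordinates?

Matrix multiplication:
[[-1, 0], [0, -1]] × [0, 5]ᵀ
= [(-1)(0) + (0)(5), (0)(0) + (-1)(5)]ᵀ
= [0, -5]ᵀ
Result: (0, -5)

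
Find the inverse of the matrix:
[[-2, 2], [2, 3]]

For [[a,b],[c,d]], inverse = (1/det)·[[d,-b],[-c,a]]
det = (-2)(3) - (2)(2) = -6 - 4 = -10
Inverse = (1/-10)·[[3, -2], [-2, -2]]
= [[-3/10, 1/5], [1/5, 1/5]]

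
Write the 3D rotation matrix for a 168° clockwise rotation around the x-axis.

Rotation matrix for clockwise 168° around x-axis:
A clockwise rotation by 168° is a counterclockwise rotation by -168°.
cos(-168°) = -0.9781, sin(-168°) = -0.2079
Result: [[1, 0, 0], [0, -0.9781, 0.2079], [0, -0.2079, -0.9781]]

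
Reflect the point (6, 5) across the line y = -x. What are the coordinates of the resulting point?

Reflection across line y = -x: (6, 5) → (-5, -6)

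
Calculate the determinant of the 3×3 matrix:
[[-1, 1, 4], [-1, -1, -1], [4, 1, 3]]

Expansion along first row:
det = -1·det([[-1,-1],[1,3]]) - 1·det([[-1,-1],[4,3]]) + 4·det([[-1,-1],[4,1]])
    = -1·(-1·3 - -1·1) - 1·(-1·3 - -1·4) + 4·(-1·1 - -1·4)
    = -1·-2 - 1·1 + 4·3
    = 2 + -1 + 12 = 13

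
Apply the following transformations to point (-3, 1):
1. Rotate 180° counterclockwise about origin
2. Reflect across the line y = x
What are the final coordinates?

Step 1: Rotate 180° → (3, -1)
Step 2: Reflect across line y = x → (-1, 3)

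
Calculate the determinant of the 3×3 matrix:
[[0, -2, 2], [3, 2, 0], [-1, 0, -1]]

Expansion along first row:
det = 0·det([[2,0],[0,-1]]) - -2·det([[3,0],[-1,-1]]) + 2·det([[3,2],[-1,0]])
    = 0·(2·-1 - 0·0) - -2·(3·-1 - 0·-1) + 2·(3·0 - 2·-1)
    = 0·-2 - -2·-3 + 2·2
    = 0 + -6 + 4 = -2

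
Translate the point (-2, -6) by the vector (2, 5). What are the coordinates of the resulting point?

Translation by (2, 5) (homogeneous matrix [[1, 0, 2], [0, 1, 5], [0, 0, 1]]):
x' = -2 + 2 = 0
y' = -6 + 5 = -1
Result: (0, -1)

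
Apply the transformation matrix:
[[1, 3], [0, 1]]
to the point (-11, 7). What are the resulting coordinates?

Matrix multiplication:
[[1, 3], [0, 1]] × [-11, 7]ᵀ
= [(1)(-11) + (3)(7), (0)(-11) + (1)(7)]ᵀ
= [10, 7]ᵀ
Result: (10, 7)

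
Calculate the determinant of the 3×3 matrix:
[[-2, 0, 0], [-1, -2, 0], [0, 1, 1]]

Expansion along first row:
det = -2·det([[-2,0],[1,1]]) - 0·det([[-1,0],[0,1]]) + 0·det([[-1,-2],[0,1]])
    = -2·(-2·1 - 0·1) - 0·(-1·1 - 0·0) + 0·(-1·1 - -2·0)
    = -2·-2 - 0·-1 + 0·-1
    = 4 + 0 + 0 = 4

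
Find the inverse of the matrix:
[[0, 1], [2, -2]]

For [[a,b],[c,d]], inverse = (1/det)·[[d,-b],[-c,a]]
det = (0)(-2) - (1)(2) = 0 - 2 = -2
Inverse = (1/-2)·[[-2, -1], [-2, 0]]
= [[1, 1/2], [1, 0]]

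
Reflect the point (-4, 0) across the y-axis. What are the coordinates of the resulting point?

Reflection across y-axis: (-4, 0) → (4, 0)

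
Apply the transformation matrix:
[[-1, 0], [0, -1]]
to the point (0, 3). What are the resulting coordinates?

Matrix multiplication:
[[-1, 0], [0, -1]] × [0, 3]ᵀ
= [(-1)(0) + (0)(3), (0)(0) + (-1)(3)]ᵀ
= [0, -3]ᵀ
Result: (0, -3)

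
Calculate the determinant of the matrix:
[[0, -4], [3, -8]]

For a 2×2 matrix [[a, b], [c, d]], det = ad - bc
det = (0)(-8) - (-4)(3) = 0 - -12 = 12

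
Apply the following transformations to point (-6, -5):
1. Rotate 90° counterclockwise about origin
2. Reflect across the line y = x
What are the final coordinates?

Step 1: Rotate 90° → (5, -6)
Step 2: Reflect across line y = x → (-6, 5)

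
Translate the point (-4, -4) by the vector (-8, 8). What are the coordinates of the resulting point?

Translation by (-8, 8) (homogeneous matrix [[1, 0, -8], [0, 1, 8], [0, 0, 1]]):
x' = -4 + -8 = -12
y' = -4 + 8 = 4
Result: (-12, 4)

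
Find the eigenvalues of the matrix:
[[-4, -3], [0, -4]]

Characteristic equation: det(A - λI) = 0
λ² - (trace)λ + (det) = 0
trace = -4 + -4 = -8, det = (-4)(-4) - (-3)(0) = 16
λ² - (-8)λ + (16) = 0
λ = (-8 ± √((-8)² - 4·(16))) / 2 = (-8 ± √0) / 2
Solving: λ = -4, -4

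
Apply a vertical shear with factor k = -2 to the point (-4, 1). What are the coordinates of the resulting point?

Shear matrix for vertical shear with factor k = -2:
[[1, 0], [-2, 1]]
Result: (-4, 1) → (-4, 9)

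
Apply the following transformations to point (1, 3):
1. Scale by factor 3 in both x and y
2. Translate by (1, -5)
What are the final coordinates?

Step 1: Scale (1, 3) by 3 → (3, 9)
Step 2: Translate by (1, -5) → (4, 4)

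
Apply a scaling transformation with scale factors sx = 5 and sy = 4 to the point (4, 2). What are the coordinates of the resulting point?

Scaling matrix:
[[5, 0], [0, 4]]
Result: (4 × 5, 2 × 4) = (20, 8)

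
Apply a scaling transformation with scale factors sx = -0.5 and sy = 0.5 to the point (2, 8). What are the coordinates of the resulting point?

Scaling matrix:
[[-0.50, 0], [0, 0.50]]
Result: (2 × -0.5, 8 × 0.5) = (-1, 4)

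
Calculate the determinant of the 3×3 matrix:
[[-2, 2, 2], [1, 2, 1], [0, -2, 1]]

Expansion along first row:
det = -2·det([[2,1],[-2,1]]) - 2·det([[1,1],[0,1]]) + 2·det([[1,2],[0,-2]])
    = -2·(2·1 - 1·-2) - 2·(1·1 - 1·0) + 2·(1·-2 - 2·0)
    = -2·4 - 2·1 + 2·-2
    = -8 + -2 + -4 = -14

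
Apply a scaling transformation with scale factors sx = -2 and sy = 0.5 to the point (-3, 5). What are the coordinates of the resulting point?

Scaling matrix:
[[-2, 0], [0, 0.50]]
Result: (-3 × -2, 5 × 0.5) = (6, 2.5)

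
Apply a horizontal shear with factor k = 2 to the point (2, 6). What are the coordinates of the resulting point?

Shear matrix for horizontal shear with factor k = 2:
[[1, 2], [0, 1]]
Result: (2, 6) → (14, 6)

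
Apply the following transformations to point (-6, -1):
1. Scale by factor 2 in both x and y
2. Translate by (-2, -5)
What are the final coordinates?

Step 1: Scale (-6, -1) by 2 → (-12, -2)
Step 2: Translate by (-2, -5) → (-14, -7)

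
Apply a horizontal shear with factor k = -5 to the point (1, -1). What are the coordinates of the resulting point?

Shear matrix for horizontal shear with factor k = -5:
[[1, -5], [0, 1]]
Result: (1, -1) → (6, -1)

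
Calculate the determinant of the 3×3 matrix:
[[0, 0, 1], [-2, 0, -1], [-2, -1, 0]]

Expansion along first row:
det = 0·det([[0,-1],[-1,0]]) - 0·det([[-2,-1],[-2,0]]) + 1·det([[-2,0],[-2,-1]])
    = 0·(0·0 - -1·-1) - 0·(-2·0 - -1·-2) + 1·(-2·-1 - 0·-2)
    = 0·-1 - 0·-2 + 1·2
    = 0 + 0 + 2 = 2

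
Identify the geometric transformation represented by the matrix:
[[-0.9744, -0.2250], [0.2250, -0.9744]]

This matrix represents: rotation by 167° counterclockwise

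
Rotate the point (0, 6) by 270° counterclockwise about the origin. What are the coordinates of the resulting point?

Rotation matrix for 270°: [[cos 270°, -sin 270°], [sin 270°, cos 270°]] = [[0, 1], [-1, 0]]
[[0, 1], [-1, 0]] × [0, 6]ᵀ = [6, 0]ᵀ
Result: (6, 0)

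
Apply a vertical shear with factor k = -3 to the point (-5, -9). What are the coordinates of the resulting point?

Shear matrix for vertical shear with factor k = -3:
[[1, 0], [-3, 1]]
Result: (-5, -9) → (-5, 6)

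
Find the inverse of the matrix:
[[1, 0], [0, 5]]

For [[a,b],[c,d]], inverse = (1/det)·[[d,-b],[-c,a]]
det = (1)(5) - (0)(0) = 5 - 0 = 5
Inverse = (1/5)·[[5, 0], [0, 1]]
= [[1, 0], [0, 1/5]]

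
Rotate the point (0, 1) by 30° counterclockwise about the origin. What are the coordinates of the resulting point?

Rotation matrix for 30°: [[cos 30°, -sin 30°], [sin 30°, cos 30°]] ≈ [[0.866025, -0.500000], [0.500000, 0.866025]]
[[0.866025, -0.500000], [0.500000, 0.866025]] × [0, 1]ᵀ ≈ [-0.5000, 0.8660]ᵀ
Result: (-0.5000, 0.8660)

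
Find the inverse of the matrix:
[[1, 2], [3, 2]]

For [[a,b],[c,d]], inverse = (1/det)·[[d,-b],[-c,a]]
det = (1)(2) - (2)(3) = 2 - 6 = -4
Inverse = (1/-4)·[[2, -2], [-3, 1]]
= [[-1/2, 1/2], [3/4, -1/4]]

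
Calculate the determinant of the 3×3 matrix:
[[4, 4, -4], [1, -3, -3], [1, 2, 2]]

Expansion along first row:
det = 4·det([[-3,-3],[2,2]]) - 4·det([[1,-3],[1,2]]) + -4·det([[1,-3],[1,2]])
    = 4·(-3·2 - -3·2) - 4·(1·2 - -3·1) + -4·(1·2 - -3·1)
    = 4·0 - 4·5 + -4·5
    = 0 + -20 + -20 = -40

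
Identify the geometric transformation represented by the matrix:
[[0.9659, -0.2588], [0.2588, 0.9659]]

This matrix represents: rotation by 15° counterclockwise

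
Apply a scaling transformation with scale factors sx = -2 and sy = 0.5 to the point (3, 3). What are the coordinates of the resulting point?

Scaling matrix:
[[-2, 0], [0, 0.50]]
Result: (3 × -2, 3 × 0.5) = (-6, 1.5)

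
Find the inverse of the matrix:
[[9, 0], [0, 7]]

For [[a,b],[c,d]], inverse = (1/det)·[[d,-b],[-c,a]]
det = (9)(7) - (0)(0) = 63 - 0 = 63
Inverse = (1/63)·[[7, 0], [0, 9]]
= [[1/9, 0], [0, 1/7]]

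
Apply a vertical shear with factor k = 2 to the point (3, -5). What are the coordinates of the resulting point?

Shear matrix for vertical shear with factor k = 2:
[[1, 0], [2, 1]]
Result: (3, -5) → (3, 1)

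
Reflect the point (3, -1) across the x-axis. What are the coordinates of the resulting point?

Reflection across x-axis: (3, -1) → (3, 1)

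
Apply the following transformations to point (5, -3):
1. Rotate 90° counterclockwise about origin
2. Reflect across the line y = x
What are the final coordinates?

Step 1: Rotate 90° → (3, 5)
Step 2: Reflect across line y = x → (5, 3)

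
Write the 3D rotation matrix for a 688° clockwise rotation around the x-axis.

Rotation matrix for clockwise 688° around x-axis:
A clockwise rotation by 688° is a counterclockwise rotation by -688°.
cos(-688°) = 0.8480, sin(-688°) = 0.5299
Result: [[1, 0, 0], [0, 0.8480, -0.5299], [0, 0.5299, 0.8480]]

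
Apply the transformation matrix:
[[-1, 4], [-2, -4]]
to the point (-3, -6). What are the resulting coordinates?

Matrix multiplication:
[[-1, 4], [-2, -4]] × [-3, -6]ᵀ
= [(-1)(-3) + (4)(-6), (-2)(-3) + (-4)(-6)]ᵀ
= [-21, 30]ᵀ
Result: (-21, 30)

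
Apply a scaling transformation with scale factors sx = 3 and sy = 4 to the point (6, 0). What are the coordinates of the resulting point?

Scaling matrix:
[[3, 0], [0, 4]]
Result: (6 × 3, 0 × 4) = (18, 0)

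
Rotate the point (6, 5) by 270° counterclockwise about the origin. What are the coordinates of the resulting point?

Rotation matrix for 270°: [[cos 270°, -sin 270°], [sin 270°, cos 270°]] = [[0, 1], [-1, 0]]
[[0, 1], [-1, 0]] × [6, 5]ᵀ = [5, -6]ᵀ
Result: (5, -6)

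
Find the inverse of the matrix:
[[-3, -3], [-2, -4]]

For [[a,b],[c,d]], inverse = (1/det)·[[d,-b],[-c,a]]
det = (-3)(-4) - (-3)(-2) = 12 - 6 = 6
Inverse = (1/6)·[[-4, 3], [2, -3]]
= [[-2/3, 1/2], [1/3, -1/2]]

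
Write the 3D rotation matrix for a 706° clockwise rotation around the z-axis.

Rotation matrix for clockwise 706° around z-axis:
A clockwise rotation by 706° is a counterclockwise rotation by -706°.
cos(-706°) = 0.9703, sin(-706°) = 0.2419
Result: [[0.9703, -0.2419, 0], [0.2419, 0.9703, 0], [0, 0, 1]]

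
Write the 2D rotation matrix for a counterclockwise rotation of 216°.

Rotation matrix formula: [[cos θ, -sin θ], [sin θ, cos θ]]
For θ = 216°:
cos(216°) = -0.8090
sin(216°) = -0.5878
Result: [[-0.8090, 0.5878], [-0.5878, -0.8090]]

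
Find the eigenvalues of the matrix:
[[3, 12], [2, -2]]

Characteristic equation: det(A - λI) = 0
λ² - (trace)λ + (det) = 0
trace = 3 + -2 = 1, det = (3)(-2) - (12)(2) = -30
λ² - (1)λ + (-30) = 0
λ = (1 ± √((1)² - 4·(-30))) / 2 = (1 ± √121) / 2
Solving: λ = -5, 6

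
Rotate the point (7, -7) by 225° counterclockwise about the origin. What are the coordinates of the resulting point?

Rotation matrix for 225°: [[cos 225°, -sin 225°], [sin 225°, cos 225°]] ≈ [[-0.707107, 0.707107], [-0.707107, -0.707107]]
[[-0.707107, 0.707107], [-0.707107, -0.707107]] × [7, -7]ᵀ ≈ [-9.8995, 0]ᵀ
Result: (-9.8995, 0)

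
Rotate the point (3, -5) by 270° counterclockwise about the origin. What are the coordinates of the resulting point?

Rotation matrix for 270°: [[cos 270°, -sin 270°], [sin 270°, cos 270°]] = [[0, 1], [-1, 0]]
[[0, 1], [-1, 0]] × [3, -5]ᵀ = [-5, -3]ᵀ
Result: (-5, -3)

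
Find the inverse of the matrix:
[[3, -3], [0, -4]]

For [[a,b],[c,d]], inverse = (1/det)·[[d,-b],[-c,a]]
det = (3)(-4) - (-3)(0) = -12 - 0 = -12
Inverse = (1/-12)·[[-4, 3], [0, 3]]
= [[1/3, -1/4], [0, -1/4]]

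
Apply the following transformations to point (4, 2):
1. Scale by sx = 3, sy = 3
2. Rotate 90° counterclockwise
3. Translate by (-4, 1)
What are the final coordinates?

Step 1: Scale → (12, 6)
Step 2: Rotate 90° → (-6, 12)
Step 3: Translate → (-10, 13)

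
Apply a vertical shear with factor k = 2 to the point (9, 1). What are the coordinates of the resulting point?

Shear matrix for vertical shear with factor k = 2:
[[1, 0], [2, 1]]
Result: (9, 1) → (9, 19)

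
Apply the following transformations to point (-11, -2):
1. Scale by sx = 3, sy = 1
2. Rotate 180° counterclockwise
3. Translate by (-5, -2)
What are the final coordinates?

Step 1: Scale → (-33, -2)
Step 2: Rotate 180° → (33, 2)
Step 3: Translate → (28, 0)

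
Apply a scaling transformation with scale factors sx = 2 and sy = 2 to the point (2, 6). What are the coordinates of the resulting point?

Scaling matrix:
[[2, 0], [0, 2]]
Result: (2 × 2, 6 × 2) = (4, 12)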